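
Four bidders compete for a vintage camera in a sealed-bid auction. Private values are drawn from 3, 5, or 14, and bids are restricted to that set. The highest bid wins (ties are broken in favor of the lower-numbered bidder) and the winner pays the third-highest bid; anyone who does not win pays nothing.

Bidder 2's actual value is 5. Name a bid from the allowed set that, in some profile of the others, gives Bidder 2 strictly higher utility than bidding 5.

Suppose Bidder 1 bids 3, Bidder 3 bids 3 and Bidder 4 bids 14.
Bid 5: loses, pays 0, utility 0.
Bid 14: wins, pays 3, utility 5 - 3 = 2.
So bidding 14 beats truth here (2 > 0).

14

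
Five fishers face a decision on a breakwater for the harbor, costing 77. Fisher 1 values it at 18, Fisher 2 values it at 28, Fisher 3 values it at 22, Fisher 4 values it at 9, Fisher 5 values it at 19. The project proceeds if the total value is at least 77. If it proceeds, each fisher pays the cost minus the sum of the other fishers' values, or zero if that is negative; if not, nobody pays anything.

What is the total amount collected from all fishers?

Total value 96 ≥ cost 77, so it is built.
Fisher 1: others sum to 78; max(0, 77 - 78) = 0.
Fisher 2: others sum to 68; max(0, 77 - 68) = 9.
Fisher 3: others sum to 74; max(0, 77 - 74) = 3.
Fisher 4: others sum to 87; max(0, 77 - 87) = 0.
Fisher 5: others sum to 77; max(0, 77 - 77) = 0.
Total collected = 0 + 9 + 3 + 0 + 0 = 12.

12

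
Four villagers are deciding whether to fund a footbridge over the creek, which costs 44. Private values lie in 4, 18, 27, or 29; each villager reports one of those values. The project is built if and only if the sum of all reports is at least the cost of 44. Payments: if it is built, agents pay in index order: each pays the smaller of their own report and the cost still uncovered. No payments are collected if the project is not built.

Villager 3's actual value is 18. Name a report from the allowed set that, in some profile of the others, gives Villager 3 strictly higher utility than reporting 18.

Suppose Villager 1 reports 4, Villager 2 reports 18 and Villager 4 reports 18.
Report 18: project built, pays 18, utility 18 - 18 = 0.
Report 4: project built, pays 4, utility 18 - 4 = 14.
So reporting 4 beats truth here (14 > 0).

4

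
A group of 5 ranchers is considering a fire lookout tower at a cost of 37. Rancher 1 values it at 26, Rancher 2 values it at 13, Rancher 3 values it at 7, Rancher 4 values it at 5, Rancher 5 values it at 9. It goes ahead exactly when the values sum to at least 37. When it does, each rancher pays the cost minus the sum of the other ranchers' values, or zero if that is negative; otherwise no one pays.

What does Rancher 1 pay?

3

Total value 60 ≥ cost 37, so the project is built.
The other ranchers' values sum to 34.
Cost minus that sum is 37 - 34 = 3.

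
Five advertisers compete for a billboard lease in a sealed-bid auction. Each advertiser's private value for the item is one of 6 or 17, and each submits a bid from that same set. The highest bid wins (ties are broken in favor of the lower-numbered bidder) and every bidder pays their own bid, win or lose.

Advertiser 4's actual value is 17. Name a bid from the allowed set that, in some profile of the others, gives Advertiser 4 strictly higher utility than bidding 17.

6

Suppose Advertiser 1 bids 6, Advertiser 2 bids 6, Advertiser 3 bids 17 and Advertiser 5 bids 6.
Bid 17: loses but pays 17, utility -17.
Bid 6: loses but pays 6, utility -6.
So bidding 6 beats truth here (-6 > -17).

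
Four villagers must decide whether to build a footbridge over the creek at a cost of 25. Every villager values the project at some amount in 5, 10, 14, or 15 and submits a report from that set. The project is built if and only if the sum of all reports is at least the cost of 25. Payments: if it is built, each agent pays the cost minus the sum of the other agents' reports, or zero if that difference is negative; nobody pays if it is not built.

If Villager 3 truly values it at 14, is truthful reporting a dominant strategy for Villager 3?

Check each profile of the others' reports and compare truth against every alternative report.
Others report (5, 5, 15): truth gives 14, best alternative gives 14.
Others report (5, 10, 10): truth gives 14, best alternative gives 14.
Others report (5, 10, 14): truth gives 14, best alternative gives 14.
Others report (5, 10, 15): truth gives 14, best alternative gives 14.
Others report (5, 14, 10): truth gives 14, best alternative gives 14.
Others report (5, 14, 14): truth gives 14, best alternative gives 14.
(Remaining 58 profiles checked similarly; truth is weakly best in each.)
In every case the truthful report is at least as good as any alternative, so it is a dominant strategy.

Yes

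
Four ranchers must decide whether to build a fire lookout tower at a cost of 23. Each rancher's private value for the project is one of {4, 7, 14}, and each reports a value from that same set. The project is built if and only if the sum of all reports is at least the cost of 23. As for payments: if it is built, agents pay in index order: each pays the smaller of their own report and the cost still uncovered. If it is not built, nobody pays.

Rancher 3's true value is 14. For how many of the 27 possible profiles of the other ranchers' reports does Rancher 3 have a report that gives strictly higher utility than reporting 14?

Others report (4, 4, 14): truth gives 0; report 4 gives 10 > 0. Violating.
Others report (4, 7, 7): truth gives 2; report 7 gives 7 > 2. Violating.
Others report (4, 7, 14): truth gives 2; report 4 gives 10 > 2. Violating.
Others report (4, 14, 4): truth gives 9; report 4 gives 10 > 9. Violating.
Others report (4, 4, 4): truth gives 0; no alternative beats it.
Others report (4, 4, 7): truth gives 0; no alternative beats it.
(Checking all 27 profiles: 14 have a profitable deviation, 13 do not.)

14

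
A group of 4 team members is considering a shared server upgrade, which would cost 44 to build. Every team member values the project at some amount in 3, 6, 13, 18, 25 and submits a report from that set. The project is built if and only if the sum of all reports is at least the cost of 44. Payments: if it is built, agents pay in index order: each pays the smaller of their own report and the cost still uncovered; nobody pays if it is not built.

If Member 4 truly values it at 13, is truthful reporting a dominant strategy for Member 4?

Check each profile of the others' reports and compare truth against every alternative report.
Others report (3, 18, 25): truth gives 13, best alternative gives 13.
Others report (3, 25, 18): truth gives 13, best alternative gives 13.
Others report (3, 25, 25): truth gives 13, best alternative gives 13.
Others report (6, 13, 25): truth gives 13, best alternative gives 13.
Others report (6, 18, 25): truth gives 13, best alternative gives 13.
Others report (6, 25, 13): truth gives 13, best alternative gives 13.
(Remaining 119 profiles checked similarly; truth is weakly best in each.)
In every case the truthful report is at least as good as any alternative, so it is a dominant strategy.

Yes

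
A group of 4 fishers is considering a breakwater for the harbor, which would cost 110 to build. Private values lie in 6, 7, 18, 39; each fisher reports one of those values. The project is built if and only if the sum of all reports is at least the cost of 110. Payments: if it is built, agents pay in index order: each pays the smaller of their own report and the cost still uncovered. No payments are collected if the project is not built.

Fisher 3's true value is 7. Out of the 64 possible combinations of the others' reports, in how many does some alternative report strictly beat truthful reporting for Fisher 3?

1

Others report (39, 39, 39): truth gives 0; report 6 gives 1 > 0. Violating.
Others report (6, 6, 6): truth gives 0; no alternative beats it.
Others report (6, 6, 7): truth gives 0; no alternative beats it.
(Checking all 64 profiles: 1 has a profitable deviation, 63 do not.)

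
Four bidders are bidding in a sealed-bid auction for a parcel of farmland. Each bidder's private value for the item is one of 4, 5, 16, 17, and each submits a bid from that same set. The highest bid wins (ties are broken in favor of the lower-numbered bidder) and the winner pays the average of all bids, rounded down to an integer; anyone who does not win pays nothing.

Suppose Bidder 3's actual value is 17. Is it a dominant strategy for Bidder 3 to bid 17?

No

Consider the case where Bidder 1 bids 4, Bidder 2 bids 4 and Bidder 4 bids 4.
Truthful bid 17: wins, pays 7, utility 17 - 7 = 10.
Bid 5 instead: wins, pays 4, utility 17 - 4 = 13.
Since 13 > 10, bidding 5 is strictly better here, so truthful bidding is not dominant.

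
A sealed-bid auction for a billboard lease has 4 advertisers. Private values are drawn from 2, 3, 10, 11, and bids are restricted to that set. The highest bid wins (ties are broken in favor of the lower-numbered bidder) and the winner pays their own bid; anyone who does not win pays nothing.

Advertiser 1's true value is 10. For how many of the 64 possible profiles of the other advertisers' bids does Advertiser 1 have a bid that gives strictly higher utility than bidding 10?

Others bid (2, 2, 2): truth gives 0; bid 2 gives 8 > 0. Violating.
Others bid (2, 2, 3): truth gives 0; bid 3 gives 7 > 0. Violating.
Others bid (2, 3, 2): truth gives 0; bid 3 gives 7 > 0. Violating.
Others bid (2, 3, 3): truth gives 0; bid 3 gives 7 > 0. Violating.
Others bid (2, 2, 10): truth gives 0; no alternative beats it.
Others bid (2, 2, 11): truth gives 0; no alternative beats it.
(Checking all 64 profiles: 8 have a profitable deviation, 56 do not.)

8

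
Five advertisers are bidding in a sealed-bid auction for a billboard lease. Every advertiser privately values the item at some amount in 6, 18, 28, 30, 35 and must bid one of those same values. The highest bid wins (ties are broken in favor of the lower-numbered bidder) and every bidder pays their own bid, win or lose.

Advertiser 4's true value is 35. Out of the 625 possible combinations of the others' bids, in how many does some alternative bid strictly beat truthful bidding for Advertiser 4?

413

Others bid (6, 6, 6, 6): truth gives 0; bid 18 gives 17 > 0. Violating.
Others bid (6, 6, 6, 18): truth gives 0; bid 18 gives 17 > 0. Violating.
Others bid (6, 6, 6, 28): truth gives 0; bid 28 gives 7 > 0. Violating.
Others bid (6, 6, 6, 30): truth gives 0; bid 30 gives 5 > 0. Violating.
Others bid (6, 6, 6, 35): truth gives 0; no alternative beats it.
Others bid (6, 6, 18, 35): truth gives 0; no alternative beats it.
(Checking all 625 profiles: 413 have a profitable deviation, 212 do not.)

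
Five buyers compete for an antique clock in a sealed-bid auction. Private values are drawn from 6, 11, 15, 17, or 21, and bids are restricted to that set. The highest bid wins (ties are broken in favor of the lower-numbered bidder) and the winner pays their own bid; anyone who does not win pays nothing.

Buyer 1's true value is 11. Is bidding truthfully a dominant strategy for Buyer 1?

No

Consider the case where Buyer 2 bids 6, Buyer 3 bids 6, Buyer 4 bids 6 and Buyer 5 bids 6.
Truthful bid 11: wins, pays 11, utility 11 - 11 = 0.
Bid 6 instead: wins, pays 6, utility 11 - 6 = 5.
Since 5 > 0, bidding 6 is strictly better here, so truthful bidding is not dominant.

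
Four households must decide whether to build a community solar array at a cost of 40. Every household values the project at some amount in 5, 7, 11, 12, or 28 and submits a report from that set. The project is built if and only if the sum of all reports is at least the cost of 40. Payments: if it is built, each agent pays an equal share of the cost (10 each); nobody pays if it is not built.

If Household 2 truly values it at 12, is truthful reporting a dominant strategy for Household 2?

Consider the case where Household 1 reports 5, Household 3 reports 5 and Household 4 reports 5.
Truthful report 12: project not built, utility 0.
Report 28 instead: project built, pays 10, utility 12 - 10 = 2.
Since 2 > 0, reporting 28 is strictly better here, so truthful reporting is not dominant.

No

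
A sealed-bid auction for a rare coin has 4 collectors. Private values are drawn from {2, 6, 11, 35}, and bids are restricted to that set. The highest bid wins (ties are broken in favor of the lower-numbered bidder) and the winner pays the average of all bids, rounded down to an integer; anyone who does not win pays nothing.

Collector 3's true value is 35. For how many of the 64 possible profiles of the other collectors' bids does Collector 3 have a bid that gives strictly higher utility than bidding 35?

12

Others bid (2, 2, 2): truth gives 25; bid 6 gives 32 > 25. Violating.
Others bid (2, 2, 6): truth gives 24; bid 6 gives 31 > 24. Violating.
Others bid (2, 2, 11): truth gives 23; bid 11 gives 29 > 23. Violating.
Others bid (2, 6, 2): truth gives 24; bid 11 gives 30 > 24. Violating.
Others bid (2, 2, 35): truth gives 17; no alternative beats it.
Others bid (2, 6, 35): truth gives 16; no alternative beats it.
(Checking all 64 profiles: 12 have a profitable deviation, 52 do not.)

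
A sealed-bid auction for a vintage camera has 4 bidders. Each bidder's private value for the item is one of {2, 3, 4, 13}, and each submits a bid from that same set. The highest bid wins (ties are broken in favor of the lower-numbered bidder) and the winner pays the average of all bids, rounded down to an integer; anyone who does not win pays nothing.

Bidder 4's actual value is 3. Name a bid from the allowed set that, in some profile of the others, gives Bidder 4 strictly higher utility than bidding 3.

Suppose Bidder 1 bids 2, Bidder 2 bids 2 and Bidder 3 bids 3.
Bid 3: loses, pays 0, utility 0.
Bid 4: wins, pays 2, utility 3 - 2 = 1.
So bidding 4 beats truth here (1 > 0).

4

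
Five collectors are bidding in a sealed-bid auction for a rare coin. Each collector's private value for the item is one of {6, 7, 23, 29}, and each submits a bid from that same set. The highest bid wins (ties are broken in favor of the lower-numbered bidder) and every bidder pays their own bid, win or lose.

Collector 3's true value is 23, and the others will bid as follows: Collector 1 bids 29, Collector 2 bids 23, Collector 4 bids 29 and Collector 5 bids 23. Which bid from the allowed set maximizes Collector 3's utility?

6

Bid 6: loses but pays 6, utility -6.
Bid 7: loses but pays 7, utility -7.
Bid 23: loses but pays 23, utility -23.
Bid 29: loses but pays 29, utility -29.
The best choice is 6 with utility -6.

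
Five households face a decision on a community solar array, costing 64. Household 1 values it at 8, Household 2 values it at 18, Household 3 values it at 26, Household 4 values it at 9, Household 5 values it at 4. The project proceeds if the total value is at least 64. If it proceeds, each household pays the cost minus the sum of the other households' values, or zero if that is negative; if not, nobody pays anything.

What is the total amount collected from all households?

Total value 65 ≥ cost 64, so it is built.
Household 1: others sum to 57; max(0, 64 - 57) = 7.
Household 2: others sum to 47; max(0, 64 - 47) = 17.
Household 3: others sum to 39; max(0, 64 - 39) = 25.
Household 4: others sum to 56; max(0, 64 - 56) = 8.
Household 5: others sum to 61; max(0, 64 - 61) = 3.
Total collected = 7 + 17 + 25 + 8 + 3 = 60.

60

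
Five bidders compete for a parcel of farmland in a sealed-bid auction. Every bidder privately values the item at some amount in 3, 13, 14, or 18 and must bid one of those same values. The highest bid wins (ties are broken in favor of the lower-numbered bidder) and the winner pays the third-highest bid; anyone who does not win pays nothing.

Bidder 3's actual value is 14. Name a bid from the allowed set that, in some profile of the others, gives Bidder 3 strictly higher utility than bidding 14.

18

Suppose Bidder 1 bids 3, Bidder 2 bids 3, Bidder 4 bids 3 and Bidder 5 bids 18.
Bid 14: loses, pays 0, utility 0.
Bid 18: wins, pays 3, utility 14 - 3 = 11.
So bidding 18 beats truth here (11 > 0).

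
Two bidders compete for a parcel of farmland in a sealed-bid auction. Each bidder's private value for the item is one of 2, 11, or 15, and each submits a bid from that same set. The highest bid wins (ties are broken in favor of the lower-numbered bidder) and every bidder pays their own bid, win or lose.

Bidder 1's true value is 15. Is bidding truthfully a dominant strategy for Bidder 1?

No

Consider the case where Bidder 2 bids 2.
Truthful bid 15: wins, pays 15, utility 15 - 15 = 0.
Bid 2 instead: wins, pays 2, utility 15 - 2 = 13.
Since 13 > 0, bidding 2 is strictly better here, so truthful bidding is not dominant.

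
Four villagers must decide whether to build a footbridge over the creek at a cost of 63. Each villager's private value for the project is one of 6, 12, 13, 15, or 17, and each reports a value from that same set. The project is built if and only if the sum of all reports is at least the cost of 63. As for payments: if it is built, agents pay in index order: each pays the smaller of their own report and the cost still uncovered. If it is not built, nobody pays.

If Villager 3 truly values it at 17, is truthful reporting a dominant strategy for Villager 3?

No

Consider the case where Villager 1 reports 15, Villager 2 reports 17 and Villager 4 reports 17.
Truthful report 17: project built, pays 17, utility 17 - 17 = 0.
Report 15 instead: project built, pays 15, utility 17 - 15 = 2.
Since 2 > 0, reporting 15 is strictly better here, so truthful reporting is not dominant.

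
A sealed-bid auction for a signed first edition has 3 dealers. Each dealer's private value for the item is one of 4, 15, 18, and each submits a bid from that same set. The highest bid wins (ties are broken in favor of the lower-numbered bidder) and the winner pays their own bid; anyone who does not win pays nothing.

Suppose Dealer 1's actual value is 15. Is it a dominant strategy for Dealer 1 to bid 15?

No

Consider the case where Dealer 2 bids 4 and Dealer 3 bids 4.
Truthful bid 15: wins, pays 15, utility 15 - 15 = 0.
Bid 4 instead: wins, pays 4, utility 15 - 4 = 11.
Since 11 > 0, bidding 4 is strictly better here, so truthful bidding is not dominant.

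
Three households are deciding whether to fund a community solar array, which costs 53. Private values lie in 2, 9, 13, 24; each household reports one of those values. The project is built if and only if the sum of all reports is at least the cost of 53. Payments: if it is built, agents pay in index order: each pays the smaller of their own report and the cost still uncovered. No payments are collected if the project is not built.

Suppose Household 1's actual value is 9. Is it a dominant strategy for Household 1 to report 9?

Check each profile of the others' reports and compare truth against every alternative report.
Others report (2, 2): truth gives 0, best alternative gives 0.
Others report (2, 9): truth gives 0, best alternative gives 0.
Others report (2, 13): truth gives 0, best alternative gives 0.
Others report (2, 24): truth gives 0, best alternative gives 0.
Others report (9, 2): truth gives 0, best alternative gives 0.
Others report (9, 9): truth gives 0, best alternative gives 0.
(Remaining 10 profiles checked similarly; truth is weakly best in each.)
In every case the truthful report is at least as good as any alternative, so it is a dominant strategy.

Yes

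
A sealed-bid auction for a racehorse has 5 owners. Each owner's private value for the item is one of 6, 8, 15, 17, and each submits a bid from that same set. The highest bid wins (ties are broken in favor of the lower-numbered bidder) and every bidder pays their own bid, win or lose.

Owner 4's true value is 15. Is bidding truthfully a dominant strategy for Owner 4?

Consider the case where Owner 1 bids 6, Owner 2 bids 6, Owner 3 bids 6 and Owner 5 bids 6.
Truthful bid 15: wins, pays 15, utility 15 - 15 = 0.
Bid 8 instead: wins, pays 8, utility 15 - 8 = 7.
Since 7 > 0, bidding 8 is strictly better here, so truthful bidding is not dominant.

No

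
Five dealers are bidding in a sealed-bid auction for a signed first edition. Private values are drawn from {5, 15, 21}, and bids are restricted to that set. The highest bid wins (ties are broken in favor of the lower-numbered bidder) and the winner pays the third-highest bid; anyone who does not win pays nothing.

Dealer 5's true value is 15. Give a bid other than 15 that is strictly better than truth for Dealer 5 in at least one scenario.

Suppose Dealer 1 bids 5, Dealer 2 bids 5, Dealer 3 bids 5 and Dealer 4 bids 15.
Bid 15: loses, pays 0, utility 0.
Bid 21: wins, pays 5, utility 15 - 5 = 10.
So bidding 21 beats truth here (10 > 0).

21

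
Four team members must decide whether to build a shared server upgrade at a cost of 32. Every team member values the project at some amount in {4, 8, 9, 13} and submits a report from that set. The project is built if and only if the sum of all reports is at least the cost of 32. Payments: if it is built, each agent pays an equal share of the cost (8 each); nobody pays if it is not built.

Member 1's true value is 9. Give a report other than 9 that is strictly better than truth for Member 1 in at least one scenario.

13

Suppose Member 2 reports 4, Member 3 reports 4 and Member 4 reports 13.
Report 9: project not built, utility 0.
Report 13: project built, pays 8, utility 9 - 8 = 1.
So reporting 13 beats truth here (1 > 0).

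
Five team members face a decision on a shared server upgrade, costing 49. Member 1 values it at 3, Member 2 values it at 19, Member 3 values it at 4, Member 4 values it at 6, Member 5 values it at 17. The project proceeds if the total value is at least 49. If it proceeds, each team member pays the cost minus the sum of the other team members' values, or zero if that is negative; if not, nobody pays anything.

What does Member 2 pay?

19

Total value 49 ≥ cost 49, so the project is built.
The other team members' values sum to 30.
Cost minus that sum is 49 - 30 = 19.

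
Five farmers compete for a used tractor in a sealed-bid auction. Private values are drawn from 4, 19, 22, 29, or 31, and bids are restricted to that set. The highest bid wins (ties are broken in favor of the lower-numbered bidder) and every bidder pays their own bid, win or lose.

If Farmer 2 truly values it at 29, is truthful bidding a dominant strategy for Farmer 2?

Consider the case where Farmer 1 bids 4, Farmer 3 bids 4, Farmer 4 bids 4 and Farmer 5 bids 4.
Truthful bid 29: wins, pays 29, utility 29 - 29 = 0.
Bid 19 instead: wins, pays 19, utility 29 - 19 = 10.
Since 10 > 0, bidding 19 is strictly better here, so truthful bidding is not dominant.

No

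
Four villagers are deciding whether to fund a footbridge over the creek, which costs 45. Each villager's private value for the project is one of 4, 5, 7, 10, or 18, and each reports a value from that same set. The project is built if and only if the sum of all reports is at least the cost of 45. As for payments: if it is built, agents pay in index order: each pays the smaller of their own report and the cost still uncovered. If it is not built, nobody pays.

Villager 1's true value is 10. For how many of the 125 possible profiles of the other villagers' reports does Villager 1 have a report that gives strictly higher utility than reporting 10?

Others report (4, 18, 18): truth gives 0; report 5 gives 5 > 0. Violating.
Others report (5, 18, 18): truth gives 0; report 4 gives 6 > 0. Violating.
Others report (7, 18, 18): truth gives 0; report 4 gives 6 > 0. Violating.
Others report (10, 10, 18): truth gives 0; report 7 gives 3 > 0. Violating.
Others report (4, 4, 4): truth gives 0; no alternative beats it.
Others report (4, 4, 5): truth gives 0; no alternative beats it.
(Checking all 125 profiles: 16 have a profitable deviation, 109 do not.)

16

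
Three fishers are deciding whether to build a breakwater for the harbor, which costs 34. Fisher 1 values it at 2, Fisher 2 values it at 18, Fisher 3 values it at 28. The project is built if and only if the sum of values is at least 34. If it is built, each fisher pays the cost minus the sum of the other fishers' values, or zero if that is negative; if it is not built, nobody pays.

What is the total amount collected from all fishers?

18

Total value 48 ≥ cost 34, so it is built.
Fisher 1: others sum to 46; max(0, 34 - 46) = 0.
Fisher 2: others sum to 30; max(0, 34 - 30) = 4.
Fisher 3: others sum to 20; max(0, 34 - 20) = 14.
Total collected = 0 + 4 + 14 = 18.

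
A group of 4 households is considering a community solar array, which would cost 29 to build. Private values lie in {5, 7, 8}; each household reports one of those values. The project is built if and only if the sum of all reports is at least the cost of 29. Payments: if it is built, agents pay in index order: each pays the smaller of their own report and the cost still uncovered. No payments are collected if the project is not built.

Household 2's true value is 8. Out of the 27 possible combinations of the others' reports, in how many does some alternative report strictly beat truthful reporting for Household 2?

7

Others report (7, 7, 8): truth gives 0; report 7 gives 1 > 0. Violating.
Others report (7, 8, 7): truth gives 0; report 7 gives 1 > 0. Violating.
Others report (7, 8, 8): truth gives 0; report 7 gives 1 > 0. Violating.
Others report (8, 7, 7): truth gives 0; report 7 gives 1 > 0. Violating.
Others report (5, 5, 5): truth gives 0; no alternative beats it.
Others report (5, 5, 7): truth gives 0; no alternative beats it.
(Checking all 27 profiles: 7 have a profitable deviation, 20 do not.)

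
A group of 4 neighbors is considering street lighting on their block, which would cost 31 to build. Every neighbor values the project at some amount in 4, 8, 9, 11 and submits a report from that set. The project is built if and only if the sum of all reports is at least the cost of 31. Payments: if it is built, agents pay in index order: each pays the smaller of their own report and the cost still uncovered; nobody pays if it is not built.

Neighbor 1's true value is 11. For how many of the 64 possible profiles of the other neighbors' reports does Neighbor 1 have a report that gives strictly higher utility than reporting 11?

Others report (4, 8, 11): truth gives 0; report 8 gives 3 > 0. Violating.
Others report (4, 9, 9): truth gives 0; report 9 gives 2 > 0. Violating.
Others report (4, 9, 11): truth gives 0; report 8 gives 3 > 0. Violating.
Others report (4, 11, 8): truth gives 0; report 8 gives 3 > 0. Violating.
Others report (4, 4, 4): truth gives 0; no alternative beats it.
Others report (4, 4, 8): truth gives 0; no alternative beats it.
(Checking all 64 profiles: 45 have a profitable deviation, 19 do not.)

45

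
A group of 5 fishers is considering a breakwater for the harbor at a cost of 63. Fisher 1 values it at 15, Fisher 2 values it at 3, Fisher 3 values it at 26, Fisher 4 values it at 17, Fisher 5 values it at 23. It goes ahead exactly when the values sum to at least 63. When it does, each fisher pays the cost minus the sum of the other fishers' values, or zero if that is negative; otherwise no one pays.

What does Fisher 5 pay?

2

Total value 84 ≥ cost 63, so the project is built.
The other fishers' values sum to 61.
Cost minus that sum is 63 - 61 = 2.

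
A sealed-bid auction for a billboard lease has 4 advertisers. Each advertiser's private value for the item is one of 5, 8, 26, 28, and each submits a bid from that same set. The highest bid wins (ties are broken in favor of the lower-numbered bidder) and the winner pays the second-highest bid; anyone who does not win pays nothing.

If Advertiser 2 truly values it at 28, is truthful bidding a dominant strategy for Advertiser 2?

Check each profile of the others' bids and compare truth against every alternative bid.
Others bid (26, 5, 5): truth gives 2, best alternative gives 0.
Others bid (26, 5, 8): truth gives 2, best alternative gives 0.
Others bid (26, 5, 26): truth gives 2, best alternative gives 0.
Others bid (26, 8, 5): truth gives 2, best alternative gives 0.
Others bid (26, 8, 8): truth gives 2, best alternative gives 0.
Others bid (26, 8, 26): truth gives 2, best alternative gives 0.
(Remaining 58 profiles checked similarly; truth is weakly best in each.)
In every case the truthful bid is at least as good as any alternative, so it is a dominant strategy.

Yes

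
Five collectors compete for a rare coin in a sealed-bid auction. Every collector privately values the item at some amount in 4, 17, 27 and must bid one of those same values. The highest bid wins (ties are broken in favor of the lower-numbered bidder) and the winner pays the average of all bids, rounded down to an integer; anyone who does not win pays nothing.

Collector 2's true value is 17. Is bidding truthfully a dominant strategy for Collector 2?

Consider the case where Collector 1 bids 4, Collector 3 bids 4, Collector 4 bids 4 and Collector 5 bids 27.
Truthful bid 17: loses, pays 0, utility 0.
Bid 27 instead: wins, pays 13, utility 17 - 13 = 4.
Since 4 > 0, bidding 27 is strictly better here, so truthful bidding is not dominant.

No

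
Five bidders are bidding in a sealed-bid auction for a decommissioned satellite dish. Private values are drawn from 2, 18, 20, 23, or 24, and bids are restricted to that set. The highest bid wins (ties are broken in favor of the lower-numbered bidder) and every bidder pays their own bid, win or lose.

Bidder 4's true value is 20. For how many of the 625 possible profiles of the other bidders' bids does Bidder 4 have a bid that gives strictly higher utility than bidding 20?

Others bid (2, 2, 2, 2): truth gives 0; bid 18 gives 2 > 0. Violating.
Others bid (2, 2, 2, 18): truth gives 0; bid 18 gives 2 > 0. Violating.
Others bid (2, 2, 2, 23): truth gives -20; bid 2 gives -2 > -20. Violating.
Others bid (2, 2, 2, 24): truth gives -20; bid 2 gives -2 > -20. Violating.
Others bid (2, 2, 2, 20): truth gives 0; no alternative beats it.
Others bid (2, 2, 18, 2): truth gives 0; no alternative beats it.
(Checking all 625 profiles: 603 have a profitable deviation, 22 do not.)

603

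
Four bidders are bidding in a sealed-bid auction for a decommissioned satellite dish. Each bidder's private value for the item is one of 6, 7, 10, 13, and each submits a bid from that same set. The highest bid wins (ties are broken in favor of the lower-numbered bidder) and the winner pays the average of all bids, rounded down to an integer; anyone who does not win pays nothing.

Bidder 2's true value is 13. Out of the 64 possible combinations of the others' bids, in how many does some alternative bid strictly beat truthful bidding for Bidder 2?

Others bid (6, 6, 6): truth gives 6; bid 7 gives 7 > 6. Violating.
Others bid (6, 6, 7): truth gives 5; bid 7 gives 7 > 5. Violating.
Others bid (6, 7, 6): truth gives 5; bid 7 gives 7 > 5. Violating.
Others bid (6, 7, 7): truth gives 5; bid 7 gives 7 > 5. Violating.
Others bid (6, 6, 10): truth gives 5; no alternative beats it.
Others bid (6, 6, 13): truth gives 4; no alternative beats it.
(Checking all 64 profiles: 15 have a profitable deviation, 49 do not.)

15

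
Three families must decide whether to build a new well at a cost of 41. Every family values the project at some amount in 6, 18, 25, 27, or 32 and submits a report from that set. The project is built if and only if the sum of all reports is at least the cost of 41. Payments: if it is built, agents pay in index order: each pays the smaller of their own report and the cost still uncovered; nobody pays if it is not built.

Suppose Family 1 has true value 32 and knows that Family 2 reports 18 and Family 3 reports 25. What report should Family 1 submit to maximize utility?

Report 6: project built, pays 6, utility 32 - 6 = 26.
Report 18: project built, pays 18, utility 32 - 18 = 14.
Report 25: project built, pays 25, utility 32 - 25 = 7.
Report 27: project built, pays 27, utility 32 - 27 = 5.
Report 32: project built, pays 32, utility 32 - 32 = 0.
The best choice is 6 with utility 26.

6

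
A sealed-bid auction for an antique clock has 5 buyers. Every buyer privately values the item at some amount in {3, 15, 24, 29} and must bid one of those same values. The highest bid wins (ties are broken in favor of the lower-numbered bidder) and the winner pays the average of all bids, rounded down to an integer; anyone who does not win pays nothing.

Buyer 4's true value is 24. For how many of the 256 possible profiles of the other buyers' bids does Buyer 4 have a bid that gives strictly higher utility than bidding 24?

81

Others bid (3, 3, 3, 3): truth gives 17; bid 15 gives 19 > 17. Violating.
Others bid (3, 3, 3, 15): truth gives 15; bid 15 gives 17 > 15. Violating.
Others bid (3, 3, 3, 29): truth gives 0; bid 29 gives 11 > 0. Violating.
Others bid (3, 3, 15, 29): truth gives 0; bid 29 gives 9 > 0. Violating.
Others bid (3, 3, 3, 24): truth gives 13; no alternative beats it.
Others bid (3, 3, 15, 3): truth gives 15; no alternative beats it.
(Checking all 256 profiles: 81 have a profitable deviation, 175 do not.)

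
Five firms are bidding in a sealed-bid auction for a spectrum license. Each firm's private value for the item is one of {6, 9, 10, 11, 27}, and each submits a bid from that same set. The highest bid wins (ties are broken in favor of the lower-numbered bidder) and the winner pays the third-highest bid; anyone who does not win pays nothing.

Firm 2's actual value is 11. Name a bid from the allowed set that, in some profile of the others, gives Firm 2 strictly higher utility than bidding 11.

Suppose Firm 1 bids 6, Firm 3 bids 6, Firm 4 bids 6 and Firm 5 bids 27.
Bid 11: loses, pays 0, utility 0.
Bid 27: wins, pays 6, utility 11 - 6 = 5.
So bidding 27 beats truth here (5 > 0).

27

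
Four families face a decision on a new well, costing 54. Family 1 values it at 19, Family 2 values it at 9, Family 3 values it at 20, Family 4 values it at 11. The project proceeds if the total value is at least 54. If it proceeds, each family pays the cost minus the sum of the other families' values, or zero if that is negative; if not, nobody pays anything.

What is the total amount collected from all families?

39

Total value 59 ≥ cost 54, so it is built.
Family 1: others sum to 40; max(0, 54 - 40) = 14.
Family 2: others sum to 50; max(0, 54 - 50) = 4.
Family 3: others sum to 39; max(0, 54 - 39) = 15.
Family 4: others sum to 48; max(0, 54 - 48) = 6.
Total collected = 14 + 4 + 15 + 6 = 39.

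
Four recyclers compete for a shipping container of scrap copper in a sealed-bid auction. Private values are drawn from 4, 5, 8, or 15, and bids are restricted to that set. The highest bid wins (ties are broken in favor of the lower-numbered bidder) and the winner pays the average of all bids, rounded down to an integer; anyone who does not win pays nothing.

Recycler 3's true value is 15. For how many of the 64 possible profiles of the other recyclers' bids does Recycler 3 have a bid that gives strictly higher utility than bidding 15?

12

Others bid (4, 4, 4): truth gives 9; bid 5 gives 11 > 9. Violating.
Others bid (4, 4, 5): truth gives 8; bid 5 gives 11 > 8. Violating.
Others bid (4, 4, 8): truth gives 8; bid 8 gives 9 > 8. Violating.
Others bid (4, 5, 4): truth gives 8; bid 8 gives 10 > 8. Violating.
Others bid (4, 4, 15): truth gives 6; no alternative beats it.
Others bid (4, 5, 15): truth gives 6; no alternative beats it.
(Checking all 64 profiles: 12 have a profitable deviation, 52 do not.)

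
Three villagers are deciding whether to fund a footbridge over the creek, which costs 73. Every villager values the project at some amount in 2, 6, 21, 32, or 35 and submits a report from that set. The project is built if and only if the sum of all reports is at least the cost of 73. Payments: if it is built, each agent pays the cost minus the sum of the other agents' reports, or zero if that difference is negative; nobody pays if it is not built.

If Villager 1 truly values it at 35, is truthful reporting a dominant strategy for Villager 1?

Yes

Check each profile of the others' reports and compare truth against every alternative report.
Others report (35, 35): truth gives 32, best alternative gives 32.
Others report (32, 35): truth gives 29, best alternative gives 29.
Others report (35, 32): truth gives 29, best alternative gives 29.
Others report (32, 32): truth gives 26, best alternative gives 26.
Others report (21, 35): truth gives 18, best alternative gives 18.
Others report (35, 21): truth gives 18, best alternative gives 18.
(Remaining 19 profiles checked similarly; truth is weakly best in each.)
In every case the truthful report is at least as good as any alternative, so it is a dominant strategy.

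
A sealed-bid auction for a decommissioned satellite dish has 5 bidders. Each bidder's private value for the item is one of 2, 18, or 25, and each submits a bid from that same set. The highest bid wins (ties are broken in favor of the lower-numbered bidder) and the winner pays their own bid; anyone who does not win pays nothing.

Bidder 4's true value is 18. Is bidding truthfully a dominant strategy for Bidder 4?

Yes

Check each profile of the others' bids and compare truth against every alternative bid.
Others bid (2, 2, 2, 2): truth gives 0, best alternative gives 0.
Others bid (2, 2, 2, 18): truth gives 0, best alternative gives 0.
Others bid (2, 2, 2, 25): truth gives 0, best alternative gives 0.
Others bid (2, 2, 18, 2): truth gives 0, best alternative gives 0.
Others bid (2, 2, 18, 18): truth gives 0, best alternative gives 0.
Others bid (2, 2, 18, 25): truth gives 0, best alternative gives 0.
(Remaining 75 profiles checked similarly; truth is weakly best in each.)
In every case the truthful bid is at least as good as any alternative, so it is a dominant strategy.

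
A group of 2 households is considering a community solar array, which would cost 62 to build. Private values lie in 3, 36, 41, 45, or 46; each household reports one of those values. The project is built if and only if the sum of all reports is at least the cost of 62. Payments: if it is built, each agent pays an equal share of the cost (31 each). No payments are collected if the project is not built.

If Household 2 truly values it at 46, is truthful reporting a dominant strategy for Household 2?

Yes

Check each profile of the others' reports and compare truth against every alternative report.
Others report (36): truth gives 15, best alternative gives 15.
Others report (41): truth gives 15, best alternative gives 15.
Others report (45): truth gives 15, best alternative gives 15.
Others report (46): truth gives 15, best alternative gives 15.
Others report (3): truth gives 0, best alternative gives 0.
In every case the truthful report is at least as good as any alternative, so it is a dominant strategy.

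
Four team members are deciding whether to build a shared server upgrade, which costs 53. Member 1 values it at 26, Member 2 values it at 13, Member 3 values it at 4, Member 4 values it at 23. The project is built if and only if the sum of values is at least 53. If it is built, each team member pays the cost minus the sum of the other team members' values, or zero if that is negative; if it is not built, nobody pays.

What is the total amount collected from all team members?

Total value 66 ≥ cost 53, so it is built.
Member 1: others sum to 40; max(0, 53 - 40) = 13.
Member 2: others sum to 53; max(0, 53 - 53) = 0.
Member 3: others sum to 62; max(0, 53 - 62) = 0.
Member 4: others sum to 43; max(0, 53 - 43) = 10.
Total collected = 13 + 0 + 0 + 10 = 23.

23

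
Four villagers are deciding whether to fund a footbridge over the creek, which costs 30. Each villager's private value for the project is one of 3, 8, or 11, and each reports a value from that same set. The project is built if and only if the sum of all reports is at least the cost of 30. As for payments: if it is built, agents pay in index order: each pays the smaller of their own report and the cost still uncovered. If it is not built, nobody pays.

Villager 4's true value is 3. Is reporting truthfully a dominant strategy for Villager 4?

Check each profile of the others' reports and compare truth against every alternative report.
Others report (3, 8, 11): truth gives 0, best alternative gives -5.
Others report (3, 11, 8): truth gives 0, best alternative gives -5.
Others report (8, 3, 11): truth gives 0, best alternative gives -5.
Others report (8, 11, 3): truth gives 0, best alternative gives -5.
Others report (11, 3, 8): truth gives 0, best alternative gives -5.
Others report (11, 8, 3): truth gives 0, best alternative gives -5.
(Remaining 21 profiles checked similarly; truth is weakly best in each.)
In every case the truthful report is at least as good as any alternative, so it is a dominant strategy.

Yes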